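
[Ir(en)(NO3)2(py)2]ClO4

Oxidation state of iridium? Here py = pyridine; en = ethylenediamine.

+3

1 perchlorate outside the brackets (-1 each) → the complex ion is 1+.
Ligand charges: 2×py neutral; 2×NO3 = -2; 1×en neutral; sum -2.
Ir + (-2) = 1+ ⇒ Ir is +3.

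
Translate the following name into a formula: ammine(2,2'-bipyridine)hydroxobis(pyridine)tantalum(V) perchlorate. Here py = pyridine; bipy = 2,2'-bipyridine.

Ligands: 2 pyridine (py, neutral), 1 hydroxo (OH, -1), 1 ammine (NH3, neutral), 1 2,2'-bipyridine (bipy, neutral). Ligand charge sum = -1.
Charge balance with perchlorate (-1) requires 1 complex ion per 4 perchlorate.

[Ta(bipy)(NH3)(OH)(py)2](ClO4)4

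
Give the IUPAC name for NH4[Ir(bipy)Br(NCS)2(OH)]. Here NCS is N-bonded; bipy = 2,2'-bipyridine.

ammonium (2,2'-bipyridine)bromohydroxodiisothiocyanatoiridate(III)

The 1 ammonium counter-ion carries a total charge of +1, so each complex ion is 1−.
Ligand charges: 1×hydroxo (-1 each), 2×isothiocyanato (-1 each), 1×bromo (-1 each), 1×2,2'-bipyridine (neutral); total -4. So Ir + (-4) = 1−, giving Ir = +3.
The complex ion is anionic, so iridium takes the -ate form iridate(III).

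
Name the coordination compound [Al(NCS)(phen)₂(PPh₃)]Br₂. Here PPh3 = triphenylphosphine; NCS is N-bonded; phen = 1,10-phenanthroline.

The 2 bromide counter-ions carry a total charge of -2, so each complex ion is 2+.
Ligand charges: 1×triphenylphosphine (neutral), 1×isothiocyanato (-1 each), 2×1,10-phenanthroline (neutral); total -1. So Al + (-1) = 2+, giving Al = +3.
Ligands are named alphabetically: isothiocyanato before phenanthroline before triphenylphosphine.

isothiocyanatobis(1,10-phenanthroline)(triphenylphosphine)aluminium(III) bromide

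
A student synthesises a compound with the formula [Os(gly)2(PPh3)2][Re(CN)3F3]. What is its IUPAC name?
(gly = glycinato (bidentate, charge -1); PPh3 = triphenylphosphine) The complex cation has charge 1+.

bis(glycinato)bis(triphenylphosphine)osmium(III) tricyanotrifluororhenate(V)

Both ions are complex: the cation is named first with the plain metal name, the anion second with the -ate form; each ion's ligands are alphabetised independently.
The complex cation is given as 1+; its ligand charges sum to -2, so Os = +3.
A 1:1 salt means the anion carries the equal and opposite charge, 1−.
Anion: ligand charges sum to -6; for the ion to be 1−, Re = +5.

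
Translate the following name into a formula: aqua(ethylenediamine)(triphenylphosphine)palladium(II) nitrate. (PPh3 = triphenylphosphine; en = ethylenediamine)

Ligands: 1 triphenylphosphine (PPh3, neutral), 1 aqua (H2O, neutral), 1 ethylenediamine (en, neutral). Ligand charge sum = 0.
With Pd in oxidation state +2, the complex ion is [Pd...]^2+.
Charge balance with nitrate (-1) requires 1 complex ion per 2 nitrate.

[Pd(en)(H2O)(PPh3)](NO3)2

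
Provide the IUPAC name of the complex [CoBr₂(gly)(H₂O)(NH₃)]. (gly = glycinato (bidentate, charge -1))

ammineaquadibromo(glycinato)cobalt(III)

There is no counter-ion, so the complex is neutral overall.
Ligand charges: 1×aqua (neutral), 2×bromo (-1 each), 1×glycinato (-1 each), 1×ammine (neutral); total -3. So Co + (-3) = 0, giving Co = +3.
Ligands are named alphabetically: ammine before aqua before bromo before glycinato.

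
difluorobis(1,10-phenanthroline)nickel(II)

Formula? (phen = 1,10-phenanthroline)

Ligands: 2 fluoro (F, -1), 2 1,10-phenanthroline (phen, neutral). Ligand charge sum = -2.
With Ni in oxidation state +2, the complex ion is [Ni...].

[NiF2(phen)2]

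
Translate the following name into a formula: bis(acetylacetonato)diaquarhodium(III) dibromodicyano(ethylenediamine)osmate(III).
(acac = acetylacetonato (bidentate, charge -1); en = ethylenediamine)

[Rh(acac)2(H2O)2][OsBr2(CN)2(en)]

Cation [Rh…]: ligand charges -2, Rh(III) ⇒ ion charge 1+.
Anion [Os…]: ligand charges -4, Os(III) ⇒ ion charge 1−.
One 1+ cation balances one 1− anion.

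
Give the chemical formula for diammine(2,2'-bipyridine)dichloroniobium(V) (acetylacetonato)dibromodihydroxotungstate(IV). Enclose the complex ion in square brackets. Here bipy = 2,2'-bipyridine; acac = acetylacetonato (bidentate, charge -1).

Cation [Nb…]: ligand charges -2, Nb(V) ⇒ ion charge 3+.
Anion [W…]: ligand charges -5, W(IV) ⇒ ion charge 1−.
One 3+ cation requires 3 of the 1− anion.

[Nb(bipy)Cl2(NH3)2][W(acac)Br2(OH)2]3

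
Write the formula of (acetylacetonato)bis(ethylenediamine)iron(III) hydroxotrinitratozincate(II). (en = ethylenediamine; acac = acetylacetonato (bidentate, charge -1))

Cation [Fe…]: ligand charges -1, Fe(III) ⇒ ion charge 2+.
Anion [Zn…]: ligand charges -4, Zn(II) ⇒ ion charge 2−.
One 2+ cation balances one 2− anion.

[Fe(acac)(en)2][Zn(NO3)3(OH)]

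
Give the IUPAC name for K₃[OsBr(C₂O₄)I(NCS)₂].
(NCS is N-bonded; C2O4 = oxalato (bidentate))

The 3 potassium counter-ions carry a total charge of +3, so each complex ion is 3−.
Ligand charges: 2×isothiocyanato (-1 each), 1×bromo (-1 each), 1×iodo (-1 each), 1×oxalato (-2 each); total -6. So Os + (-6) = 3−, giving Os = +3.
The complex ion is anionic, so osmium takes the -ate form osmate(III).

potassium bromoiododiisothiocyanatooxalatoosmate(III)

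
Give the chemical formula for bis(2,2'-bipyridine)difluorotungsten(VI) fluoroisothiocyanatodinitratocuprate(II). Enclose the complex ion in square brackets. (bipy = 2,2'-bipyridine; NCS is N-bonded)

[W(bipy)2F2][CuF(NCS)(NO3)2]2

Cation [W…]: ligand charges -2, W(VI) ⇒ ion charge 4+.
Anion [Cu…]: ligand charges -4, Cu(II) ⇒ ion charge 2−.
One 4+ cation requires 2 of the 2− anion.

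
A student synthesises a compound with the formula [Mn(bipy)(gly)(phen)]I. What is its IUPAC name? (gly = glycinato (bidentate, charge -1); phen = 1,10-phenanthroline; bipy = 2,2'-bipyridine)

(2,2'-bipyridine)(glycinato)(1,10-phenanthroline)manganese(II) iodide

The 1 iodide counter-ion carries a total charge of -1, so each complex ion is 1+.
Ligand charges: 1×glycinato (-1 each), 1×1,10-phenanthroline (neutral), 1×2,2'-bipyridine (neutral); total -1. So Mn + (-1) = 1+, giving Mn = +2.
Ligands are named alphabetically: bipyridine before glycinato before phenanthroline.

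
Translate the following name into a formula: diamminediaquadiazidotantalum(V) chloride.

Ligands: 2 ammine (NH3, neutral), 2 aqua (H2O, neutral), 2 azido (N3, -1). Ligand charge sum = -2.
With Ta in oxidation state +5, the complex ion is [Ta...]^3+.
Charge balance with chloride (-1) requires 1 complex ion per 3 chloride.

[Ta(H2O)2(N3)2(NH3)2]Cl3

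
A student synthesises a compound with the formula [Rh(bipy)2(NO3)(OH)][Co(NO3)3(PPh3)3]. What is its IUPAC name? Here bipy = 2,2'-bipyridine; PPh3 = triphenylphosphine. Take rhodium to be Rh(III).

bis(2,2'-bipyridine)hydroxonitratorhodium(III) trinitratotris(triphenylphosphine)cobaltate(II)

Both ions are complex: the cation is named first with the plain metal name, the anion second with the -ate form; each ion's ligands are alphabetised independently.
Rh is given as +3; the cation's ligand charges sum to -2, so the complex cation is 1+.
A 1:1 salt means the anion carries the equal and opposite charge, 1−.
Anion: ligand charges sum to -3; for the ion to be 1−, Co = +2.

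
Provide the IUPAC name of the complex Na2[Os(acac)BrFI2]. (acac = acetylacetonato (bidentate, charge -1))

The 2 sodium counter-ions carry a total charge of +2, so each complex ion is 2−.
Ligand charges: 1×bromo (-1 each), 1×fluoro (-1 each), 1×acetylacetonato (-1 each), 2×iodo (-1 each); total -5. So Os + (-5) = 2−, giving Os = +3.
Ligands are named alphabetically: acetylacetonato before bromo before fluoro before iodo.
The complex ion is anionic, so osmium takes the -ate form osmate(III).

sodium (acetylacetonato)bromofluorodiiodoosmate(III)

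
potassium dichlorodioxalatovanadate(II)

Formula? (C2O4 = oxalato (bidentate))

K4[V(C2O4)2Cl2]

Ligands: 2 chloro (Cl, -1), 2 oxalato (C2O4, -2). Ligand charge sum = -6.
With V in oxidation state +2, the complex ion is [V...]^4−.
Charge balance with potassium (+1) requires 1 complex ion per 4 potassium.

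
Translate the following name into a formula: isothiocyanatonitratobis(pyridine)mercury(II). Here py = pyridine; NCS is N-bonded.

Ligands: 2 pyridine (py, neutral), 1 isothiocyanato (NCS, -1), 1 nitrato (NO3, -1). Ligand charge sum = -2.
With Hg in oxidation state +2, the complex ion is [Hg...].

[Hg(NCS)(NO3)(py)2]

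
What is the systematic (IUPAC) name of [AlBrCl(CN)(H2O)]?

aquabromochlorocyanoaluminium(III)

There is no counter-ion, so the complex is neutral overall.
Ligand charges: 1×cyano (-1 each), 1×chloro (-1 each), 1×aqua (neutral), 1×bromo (-1 each); total -3. So Al + (-3) = 0, giving Al = +3.
Ligands are named alphabetically: aqua before bromo before chloro before cyano.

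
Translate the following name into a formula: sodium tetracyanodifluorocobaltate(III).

Na3[Co(CN)4F2]

Ligands: 4 cyano (CN, -1), 2 fluoro (F, -1). Ligand charge sum = -6.
Charge balance with sodium (+1) requires 1 complex ion per 3 sodium.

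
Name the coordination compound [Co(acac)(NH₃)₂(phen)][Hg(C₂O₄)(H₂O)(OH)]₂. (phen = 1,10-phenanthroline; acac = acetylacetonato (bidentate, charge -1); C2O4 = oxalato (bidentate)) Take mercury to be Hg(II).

Both ions are complex: the cation is named first with the plain metal name, the anion second with the -ate form; each ion's ligands are alphabetised independently.
Hg is given as +2; the anion's ligand charges sum to -3, so the complex anion is 1−.
With 2 anions per cation, the cation must be 2×1 = 2+.
Cation: ligand charges sum to -1; for the ion to be 2+, Co = +3.

(acetylacetonato)diammine(1,10-phenanthroline)cobalt(III) aquahydroxooxalatomercurate(II)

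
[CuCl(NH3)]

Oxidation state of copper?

No counter-ion: the bracketed complex is neutral.
Ligand charges: 1×Cl = -1; 1×NH3 neutral; sum -1.
Cu + (-1) = 0 ⇒ Cu is +1.

+1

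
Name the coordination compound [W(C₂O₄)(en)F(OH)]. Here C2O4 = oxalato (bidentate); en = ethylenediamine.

(ethylenediamine)fluorohydroxooxalatotungsten(IV)

There is no counter-ion, so the complex is neutral overall.
Ligand charges: 1×fluoro (-1 each), 1×oxalato (-2 each), 1×ethylenediamine (neutral), 1×hydroxo (-1 each); total -4. So W + (-4) = 0, giving W = +4.
Ligands are named alphabetically: ethylenediamine before fluoro before hydroxo before oxalato.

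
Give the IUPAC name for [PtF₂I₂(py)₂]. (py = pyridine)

There is no counter-ion, so the complex is neutral overall.
Ligand charges: 2×pyridine (neutral), 2×fluoro (-1 each), 2×iodo (-1 each); total -4. So Pt + (-4) = 0, giving Pt = +4.
Ligands are named alphabetically: fluoro before iodo before pyridine.

difluorodiiodobis(pyridine)platinum(IV)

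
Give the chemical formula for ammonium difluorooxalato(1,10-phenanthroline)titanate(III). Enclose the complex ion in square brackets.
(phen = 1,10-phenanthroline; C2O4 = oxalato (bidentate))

Ligands: 1 1,10-phenanthroline (phen, neutral), 2 fluoro (F, -1), 1 oxalato (C2O4, -2). Ligand charge sum = -4.
With Ti in oxidation state +3, the complex ion is [Ti...]^1−.
Charge balance with ammonium (+1) requires 1 complex ion per 1 ammonium.

NH4[Ti(C2O4)F2(phen)]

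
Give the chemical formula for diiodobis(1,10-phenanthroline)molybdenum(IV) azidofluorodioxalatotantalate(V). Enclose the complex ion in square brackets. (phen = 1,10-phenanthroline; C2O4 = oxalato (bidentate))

[MoI2(phen)2][Ta(C2O4)2F(N3)]2

Cation [Mo…]: ligand charges -2, Mo(IV) ⇒ ion charge 2+.
Anion [Ta…]: ligand charges -6, Ta(V) ⇒ ion charge 1−.
One 2+ cation requires 2 of the 1− anion.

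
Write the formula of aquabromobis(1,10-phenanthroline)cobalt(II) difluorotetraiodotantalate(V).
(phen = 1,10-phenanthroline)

[CoBr(H2O)(phen)2][TaF2I4]

Cation [Co…]: ligand charges -1, Co(II) ⇒ ion charge 1+.
Anion [Ta…]: ligand charges -6, Ta(V) ⇒ ion charge 1−.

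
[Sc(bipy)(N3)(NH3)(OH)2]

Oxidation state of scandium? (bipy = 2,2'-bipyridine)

+3

No counter-ion: the bracketed complex is neutral.
Ligand charges: 1×bipy neutral; 1×N3 = -1; 1×NH3 neutral; 2×OH = -2; sum -3.
Sc + (-3) = 0 ⇒ Sc is +3.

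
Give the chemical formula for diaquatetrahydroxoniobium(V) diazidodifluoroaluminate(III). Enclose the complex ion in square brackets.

Cation [Nb…]: ligand charges -4, Nb(V) ⇒ ion charge 1+.
Anion [Al…]: ligand charges -4, Al(III) ⇒ ion charge 1−.
One 1+ cation balances one 1− anion.

[Nb(H2O)2(OH)4][AlF2(N3)2]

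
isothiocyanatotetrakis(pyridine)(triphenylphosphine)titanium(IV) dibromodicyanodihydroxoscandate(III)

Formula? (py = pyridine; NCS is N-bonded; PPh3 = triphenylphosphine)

[Ti(NCS)(PPh3)(py)4][ScBr2(CN)2(OH)2]

Cation [Ti…]: ligand charges -1, Ti(IV) ⇒ ion charge 3+.
Anion [Sc…]: ligand charges -6, Sc(III) ⇒ ion charge 3−.
One 3+ cation balances one 3− anion.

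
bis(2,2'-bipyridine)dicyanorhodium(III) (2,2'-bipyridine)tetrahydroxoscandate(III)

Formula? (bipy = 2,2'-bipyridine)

Cation [Rh…]: ligand charges -2, Rh(III) ⇒ ion charge 1+.
Anion [Sc…]: ligand charges -4, Sc(III) ⇒ ion charge 1−.

[Rh(bipy)2(CN)2][Sc(bipy)(OH)4]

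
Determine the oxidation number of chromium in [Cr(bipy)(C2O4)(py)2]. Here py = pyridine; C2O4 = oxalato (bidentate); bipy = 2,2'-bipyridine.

+2

No counter-ion: the bracketed complex is neutral.
Ligand charges: 2×py neutral; 1×C2O4 = -2; 1×bipy neutral; sum -2.
Cr + (-2) = 0 ⇒ Cr is +2.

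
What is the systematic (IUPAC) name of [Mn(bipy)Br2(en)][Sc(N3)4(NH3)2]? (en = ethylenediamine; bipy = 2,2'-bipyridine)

Both ions are complex: the cation is named first with the plain metal name, the anion second with the -ate form; each ion's ligands are alphabetised independently.
Scandium is always +3 in its complexes; the anion's ligand charges sum to -4, so the complex anion is 1−.
A 1:1 salt means the cation carries the equal and opposite charge, 1+.
Cation: ligand charges sum to -2; for the ion to be 1+, Mn = +3.

(2,2'-bipyridine)dibromo(ethylenediamine)manganese(III) diamminetetraazidoscandate(III)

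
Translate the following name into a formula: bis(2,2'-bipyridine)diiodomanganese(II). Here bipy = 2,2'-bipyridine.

[Mn(bipy)2I2]

Ligands: 2 2,2'-bipyridine (bipy, neutral), 2 iodo (I, -1). Ligand charge sum = -2.
With Mn in oxidation state +2, the complex ion is [Mn...].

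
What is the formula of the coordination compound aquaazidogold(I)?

[Au(H2O)(N3)]

Ligands: 1 azido (N3, -1), 1 aqua (H2O, neutral). Ligand charge sum = -1.
With Au in oxidation state +1, the complex ion is [Au...].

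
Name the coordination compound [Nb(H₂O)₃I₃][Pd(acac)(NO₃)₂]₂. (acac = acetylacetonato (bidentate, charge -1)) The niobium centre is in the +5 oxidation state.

Nb is given as +5; the cation's ligand charges sum to -3, so the complex cation is 2+.
With 2 anions per cation, each anion must be 2/2 = 1−.
Anion: ligand charges sum to -3; for the ion to be 1−, Pd = +2.

triaquatriiodoniobium(V) (acetylacetonato)dinitratopalladate(II)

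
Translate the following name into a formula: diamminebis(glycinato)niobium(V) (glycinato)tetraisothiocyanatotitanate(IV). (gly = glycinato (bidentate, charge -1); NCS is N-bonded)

Cation [Nb…]: ligand charges -2, Nb(V) ⇒ ion charge 3+.
Anion [Ti…]: ligand charges -5, Ti(IV) ⇒ ion charge 1−.
One 3+ cation requires 3 of the 1− anion.

[Nb(gly)2(NH3)2][Ti(gly)(NCS)4]3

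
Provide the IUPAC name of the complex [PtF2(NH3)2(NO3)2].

There is no counter-ion, so the complex is neutral overall.
Ligand charges: 2×nitrato (-1 each), 2×ammine (neutral), 2×fluoro (-1 each); total -4. So Pt + (-4) = 0, giving Pt = +4.
Ligands are named alphabetically: ammine before fluoro before nitrato.

diamminedifluorodinitratoplatinum(IV)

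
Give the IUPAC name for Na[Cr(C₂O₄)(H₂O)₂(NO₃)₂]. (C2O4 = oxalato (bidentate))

The 1 sodium counter-ion carries a total charge of +1, so each complex ion is 1−.
Ligand charges: 1×oxalato (-2 each), 2×nitrato (-1 each), 2×aqua (neutral); total -4. So Cr + (-4) = 1−, giving Cr = +3.
Ligands are named alphabetically: aqua before nitrato before oxalato.
The complex ion is anionic, so chromium takes the -ate form chromate(III).

sodium diaquadinitratooxalatochromate(III)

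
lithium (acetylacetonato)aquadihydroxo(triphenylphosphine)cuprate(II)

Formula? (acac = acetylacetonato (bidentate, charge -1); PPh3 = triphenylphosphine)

Ligands: 2 hydroxo (OH, -1), 1 acetylacetonato (acac, -1), 1 triphenylphosphine (PPh3, neutral), 1 aqua (H2O, neutral). Ligand charge sum = -3.
With Cu in oxidation state +2, the complex ion is [Cu...]^1−.
Charge balance with lithium (+1) requires 1 complex ion per 1 lithium.

Li[Cu(acac)(H2O)(OH)2(PPh3)]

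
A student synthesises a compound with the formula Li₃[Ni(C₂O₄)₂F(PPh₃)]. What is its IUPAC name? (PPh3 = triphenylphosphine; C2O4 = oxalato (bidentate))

lithium fluorodioxalato(triphenylphosphine)nickelate(II)

The 3 lithium counter-ions carry a total charge of +3, so each complex ion is 3−.
Ligand charges: 1×triphenylphosphine (neutral), 2×oxalato (-2 each), 1×fluoro (-1 each); total -5. So Ni + (-5) = 3−, giving Ni = +2.
The complex ion is anionic, so nickel takes the -ate form nickelate(II).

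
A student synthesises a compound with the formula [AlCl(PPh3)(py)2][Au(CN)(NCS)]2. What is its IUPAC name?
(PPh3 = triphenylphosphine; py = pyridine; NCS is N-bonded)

Aluminium is always +3 in its complexes; the cation's ligand charges sum to -1, so the complex cation is 2+.
With 2 anions per cation, each anion must be 2/2 = 1−.
Anion: ligand charges sum to -2; for the ion to be 1−, Au = +1.

chlorobis(pyridine)(triphenylphosphine)aluminium(III) cyanoisothiocyanatoaurate(I)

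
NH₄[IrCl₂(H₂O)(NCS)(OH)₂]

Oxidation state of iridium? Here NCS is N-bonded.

1 ammonium outside the brackets (+1 each) → the complex ion is 1−.
Ligand charges: 2×Cl = -2; 1×NCS = -1; 2×OH = -2; 1×H2O neutral; sum -5.
Ir + (-5) = 1− ⇒ Ir is +4.

+4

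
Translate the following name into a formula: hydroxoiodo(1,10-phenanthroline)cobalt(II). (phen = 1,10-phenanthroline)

Ligands: 1 1,10-phenanthroline (phen, neutral), 1 hydroxo (OH, -1), 1 iodo (I, -1). Ligand charge sum = -2.
With Co in oxidation state +2, the complex ion is [Co...].

[CoI(OH)(phen)]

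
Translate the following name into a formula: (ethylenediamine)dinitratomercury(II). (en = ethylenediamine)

Ligands: 2 nitrato (NO3, -1), 1 ethylenediamine (en, neutral). Ligand charge sum = -2.
With Hg in oxidation state +2, the complex ion is [Hg...].

[Hg(en)(NO3)2]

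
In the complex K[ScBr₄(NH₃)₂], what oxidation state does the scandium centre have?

+3

1 potassium outside the brackets (+1 each) → the complex ion is 1−.
Ligand charges: 2×NH3 neutral; 4×Br = -4; sum -4.
Sc + (-4) = 1− ⇒ Sc is +3.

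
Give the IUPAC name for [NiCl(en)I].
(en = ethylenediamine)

chloro(ethylenediamine)iodonickel(II)

There is no counter-ion, so the complex is neutral overall.
Ligand charges: 1×chloro (-1 each), 1×iodo (-1 each), 1×ethylenediamine (neutral); total -2. So Ni + (-2) = 0, giving Ni = +2.
Ligands are named alphabetically: chloro before ethylenediamine before iodo.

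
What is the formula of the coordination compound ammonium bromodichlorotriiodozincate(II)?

Ligands: 1 bromo (Br, -1), 2 chloro (Cl, -1), 3 iodo (I, -1). Ligand charge sum = -6.
Charge balance with ammonium (+1) requires 1 complex ion per 4 ammonium.

(NH4)4[ZnBrCl2I3]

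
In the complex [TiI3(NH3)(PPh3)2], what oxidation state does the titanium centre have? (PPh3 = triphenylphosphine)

+3

No counter-ion: the bracketed complex is neutral.
Ligand charges: 1×NH3 neutral; 2×PPh3 neutral; 3×I = -3; sum -3.
Ti + (-3) = 0 ⇒ Ti is +3.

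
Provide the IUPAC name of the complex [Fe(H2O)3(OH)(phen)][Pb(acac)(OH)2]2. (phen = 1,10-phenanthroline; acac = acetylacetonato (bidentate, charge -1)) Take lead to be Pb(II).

triaquahydroxo(1,10-phenanthroline)iron(III) (acetylacetonato)dihydroxoplumbate(II)

Both ions are complex: the cation is named first with the plain metal name, the anion second with the -ate form; each ion's ligands are alphabetised independently.
Pb is given as +2; the anion's ligand charges sum to -3, so the complex anion is 1−.
With 2 anions per cation, the cation must be 2×1 = 2+.
Cation: ligand charges sum to -1; for the ion to be 2+, Fe = +3.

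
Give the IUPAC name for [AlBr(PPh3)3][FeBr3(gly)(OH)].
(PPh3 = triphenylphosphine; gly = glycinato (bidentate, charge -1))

bromotris(triphenylphosphine)aluminium(III) tribromo(glycinato)hydroxoferrate(III)

Both ions are complex: the cation is named first with the plain metal name, the anion second with the -ate form; each ion's ligands are alphabetised independently.
Aluminium is always +3 in its complexes; the cation's ligand charges sum to -1, so the complex cation is 2+.
A 1:1 salt means the anion carries the equal and opposite charge, 2−.
Anion: ligand charges sum to -5; for the ion to be 2−, Fe = +3.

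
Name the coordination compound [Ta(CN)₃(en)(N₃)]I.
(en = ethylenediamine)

The 1 iodide counter-ion carries a total charge of -1, so each complex ion is 1+.
Ligand charges: 1×ethylenediamine (neutral), 1×azido (-1 each), 3×cyano (-1 each); total -4. So Ta + (-4) = 1+, giving Ta = +5.
Ligands are named alphabetically: azido before cyano before ethylenediamine.

azidotricyano(ethylenediamine)tantalum(V) iodide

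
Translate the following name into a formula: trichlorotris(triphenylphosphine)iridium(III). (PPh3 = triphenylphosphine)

Ligands: 3 triphenylphosphine (PPh3, neutral), 3 chloro (Cl, -1). Ligand charge sum = -3.
With Ir in oxidation state +3, the complex ion is [Ir...].

[IrCl3(PPh3)3]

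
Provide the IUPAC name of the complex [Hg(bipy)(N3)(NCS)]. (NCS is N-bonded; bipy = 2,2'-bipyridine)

There is no counter-ion, so the complex is neutral overall.
Ligand charges: 1×isothiocyanato (-1 each), 1×azido (-1 each), 1×2,2'-bipyridine (neutral); total -2. So Hg + (-2) = 0, giving Hg = +2.
Ligands are named alphabetically: azido before bipyridine before isothiocyanato.

azido(2,2'-bipyridine)isothiocyanatomercury(II)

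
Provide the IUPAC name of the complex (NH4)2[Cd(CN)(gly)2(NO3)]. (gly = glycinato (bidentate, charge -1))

The 2 ammonium counter-ions carry a total charge of +2, so each complex ion is 2−.
Ligand charges: 1×nitrato (-1 each), 2×glycinato (-1 each), 1×cyano (-1 each); total -4. So Cd + (-4) = 2−, giving Cd = +2.
Ligands are named alphabetically: cyano before glycinato before nitrato.
The complex ion is anionic, so cadmium takes the -ate form cadmate(II).

ammonium cyanobis(glycinato)nitratocadmate(II)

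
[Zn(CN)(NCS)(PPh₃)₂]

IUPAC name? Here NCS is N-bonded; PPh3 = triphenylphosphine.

cyanoisothiocyanatobis(triphenylphosphine)zinc(II)

There is no counter-ion, so the complex is neutral overall.
Ligand charges: 1×cyano (-1 each), 1×isothiocyanato (-1 each), 2×triphenylphosphine (neutral); total -2. So Zn + (-2) = 0, giving Zn = +2.
Ligands are named alphabetically: cyano before isothiocyanato before triphenylphosphine.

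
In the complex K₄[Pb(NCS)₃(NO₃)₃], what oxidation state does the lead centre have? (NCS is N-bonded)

+2

4 potassium outside the brackets (+1 each) → the complex ion is 4−.
Ligand charges: 3×NCS = -3; 3×NO3 = -3; sum -6.
Pb + (-6) = 4− ⇒ Pb is +2.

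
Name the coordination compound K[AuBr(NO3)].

The 1 potassium counter-ion carries a total charge of +1, so each complex ion is 1−.
Ligand charges: 1×bromo (-1 each), 1×nitrato (-1 each); total -2. So Au + (-2) = 1−, giving Au = +1.
The complex ion is anionic, so gold takes the -ate form aurate(I).

potassium bromonitratoaurate(I)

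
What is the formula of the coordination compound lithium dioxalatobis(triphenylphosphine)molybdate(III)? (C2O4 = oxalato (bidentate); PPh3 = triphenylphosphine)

Ligands: 2 oxalato (C2O4, -2), 2 triphenylphosphine (PPh3, neutral). Ligand charge sum = -4.
Charge balance with lithium (+1) requires 1 complex ion per 1 lithium.

Li[Mo(C2O4)2(PPh3)2]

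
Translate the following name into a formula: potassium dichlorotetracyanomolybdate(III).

K3[MoCl2(CN)4]

Ligands: 2 chloro (Cl, -1), 4 cyano (CN, -1). Ligand charge sum = -6.
Charge balance with potassium (+1) requires 1 complex ion per 3 potassium.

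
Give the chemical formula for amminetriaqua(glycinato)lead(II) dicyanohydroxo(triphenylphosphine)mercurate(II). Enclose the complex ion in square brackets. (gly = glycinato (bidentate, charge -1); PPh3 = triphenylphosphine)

[Pb(gly)(H2O)3(NH3)][Hg(CN)2(OH)(PPh3)]

Cation [Pb…]: ligand charges -1, Pb(II) ⇒ ion charge 1+.
Anion [Hg…]: ligand charges -3, Hg(II) ⇒ ion charge 1−.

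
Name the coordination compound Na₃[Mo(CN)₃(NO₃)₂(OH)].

sodium tricyanohydroxodinitratomolybdate(III)

The 3 sodium counter-ions carry a total charge of +3, so each complex ion is 3−.
Ligand charges: 3×cyano (-1 each), 2×nitrato (-1 each), 1×hydroxo (-1 each); total -6. So Mo + (-6) = 3−, giving Mo = +3.
The complex ion is anionic, so molybdenum takes the -ate form molybdate(III).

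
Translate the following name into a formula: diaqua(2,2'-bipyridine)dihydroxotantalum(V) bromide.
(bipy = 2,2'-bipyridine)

[Ta(bipy)(H2O)2(OH)2]Br3

Ligands: 2 aqua (H2O, neutral), 2 hydroxo (OH, -1), 1 2,2'-bipyridine (bipy, neutral). Ligand charge sum = -2.
Charge balance with bromide (-1) requires 1 complex ion per 3 bromide.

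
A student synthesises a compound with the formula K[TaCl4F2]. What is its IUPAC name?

The 1 potassium counter-ion carries a total charge of +1, so each complex ion is 1−.
Ligand charges: 4×chloro (-1 each), 2×fluoro (-1 each); total -6. So Ta + (-6) = 1−, giving Ta = +5.
Ligands are named alphabetically: chloro before fluoro.
The complex ion is anionic, so tantalum takes the -ate form tantalate(V).

potassium tetrachlorodifluorotantalate(V)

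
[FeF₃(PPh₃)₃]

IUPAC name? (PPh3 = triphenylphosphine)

trifluorotris(triphenylphosphine)iron(III)

There is no counter-ion, so the complex is neutral overall.
Ligand charges: 3×fluoro (-1 each), 3×triphenylphosphine (neutral); total -3. So Fe + (-3) = 0, giving Fe = +3.
Ligands are named alphabetically: fluoro before triphenylphosphine.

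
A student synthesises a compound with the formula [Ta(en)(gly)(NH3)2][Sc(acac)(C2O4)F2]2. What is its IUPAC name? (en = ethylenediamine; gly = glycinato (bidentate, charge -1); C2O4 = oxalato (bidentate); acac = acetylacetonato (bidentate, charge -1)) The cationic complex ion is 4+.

diammine(ethylenediamine)(glycinato)tantalum(V) (acetylacetonato)difluorooxalatoscandate(III)

The complex cation is given as 4+; its ligand charges sum to -1, so Ta = +5.
With 2 anions per cation, each anion must be 4/2 = 2−.
Anion: ligand charges sum to -5; for the ion to be 2−, Sc = +3.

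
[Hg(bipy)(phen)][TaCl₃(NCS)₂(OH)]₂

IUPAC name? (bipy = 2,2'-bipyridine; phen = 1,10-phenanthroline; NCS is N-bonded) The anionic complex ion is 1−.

(2,2'-bipyridine)(1,10-phenanthroline)mercury(II) trichlorohydroxodiisothiocyanatotantalate(V)

The complex anion is given as 1−; its ligand charges sum to -6, so Ta = +5.
With 2 anions per cation, the cation must be 2×1 = 2+.
Cation: ligand charges sum to 0; for the ion to be 2+, Hg = +2.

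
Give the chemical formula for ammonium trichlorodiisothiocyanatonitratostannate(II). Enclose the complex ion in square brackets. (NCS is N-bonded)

Ligands: 2 isothiocyanato (NCS, -1), 3 chloro (Cl, -1), 1 nitrato (NO3, -1). Ligand charge sum = -6.
Charge balance with ammonium (+1) requires 1 complex ion per 4 ammonium.

(NH4)4[SnCl3(NCS)2(NO3)]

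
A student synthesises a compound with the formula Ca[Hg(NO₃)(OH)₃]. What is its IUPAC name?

calcium trihydroxonitratomercurate(II)

The 1 calcium counter-ion carries a total charge of +2, so each complex ion is 2−.
Ligand charges: 3×hydroxo (-1 each), 1×nitrato (-1 each); total -4. So Hg + (-4) = 2−, giving Hg = +2.
The complex ion is anionic, so mercury takes the -ate form mercurate(II).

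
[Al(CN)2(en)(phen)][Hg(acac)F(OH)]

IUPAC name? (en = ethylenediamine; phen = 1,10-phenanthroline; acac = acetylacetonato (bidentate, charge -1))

Aluminium is always +3 in its complexes; the cation's ligand charges sum to -2, so the complex cation is 1+.
A 1:1 salt means the anion carries the equal and opposite charge, 1−.
Anion: ligand charges sum to -3; for the ion to be 1−, Hg = +2.

dicyano(ethylenediamine)(1,10-phenanthroline)aluminium(III) (acetylacetonato)fluorohydroxomercurate(II)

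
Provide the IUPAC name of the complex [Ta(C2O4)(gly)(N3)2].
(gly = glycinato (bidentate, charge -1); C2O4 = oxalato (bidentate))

diazido(glycinato)oxalatotantalum(V)

There is no counter-ion, so the complex is neutral overall.
Ligand charges: 1×glycinato (-1 each), 1×oxalato (-2 each), 2×azido (-1 each); total -5. So Ta + (-5) = 0, giving Ta = +5.
Ligands are named alphabetically: azido before glycinato before oxalato.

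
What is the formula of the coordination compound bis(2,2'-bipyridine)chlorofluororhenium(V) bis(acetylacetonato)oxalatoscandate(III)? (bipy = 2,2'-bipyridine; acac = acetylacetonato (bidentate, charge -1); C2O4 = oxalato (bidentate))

Cation [Re…]: ligand charges -2, Re(V) ⇒ ion charge 3+.
Anion [Sc…]: ligand charges -4, Sc(III) ⇒ ion charge 1−.
One 3+ cation requires 3 of the 1− anion.

[Re(bipy)2ClF][Sc(acac)2(C2O4)]3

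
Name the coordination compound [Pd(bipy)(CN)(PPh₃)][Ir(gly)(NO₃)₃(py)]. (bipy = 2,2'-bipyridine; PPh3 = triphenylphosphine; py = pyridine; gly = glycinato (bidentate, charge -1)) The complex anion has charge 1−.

(2,2'-bipyridine)cyano(triphenylphosphine)palladium(II) (glycinato)trinitrato(pyridine)iridate(III)

Both ions are complex: the cation is named first with the plain metal name, the anion second with the -ate form; each ion's ligands are alphabetised independently.
The complex anion is given as 1−; its ligand charges sum to -4, so Ir = +3.
A 1:1 salt means the cation carries the equal and opposite charge, 1+.
Cation: ligand charges sum to -1; for the ion to be 1+, Pd = +2.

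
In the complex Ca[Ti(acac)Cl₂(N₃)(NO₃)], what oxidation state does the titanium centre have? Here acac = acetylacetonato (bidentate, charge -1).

+3

1 calcium outside the brackets (+2 each) → the complex ion is 2−.
Ligand charges: 1×N3 = -1; 1×NO3 = -1; 1×acac = -1; 2×Cl = -2; sum -5.
Ti + (-5) = 2− ⇒ Ti is +3.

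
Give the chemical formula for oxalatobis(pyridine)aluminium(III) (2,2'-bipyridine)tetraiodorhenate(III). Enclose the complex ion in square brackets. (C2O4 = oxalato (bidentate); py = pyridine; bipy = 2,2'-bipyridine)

Cation [Al…]: ligand charges -2, Al(III) ⇒ ion charge 1+.
Anion [Re…]: ligand charges -4, Re(III) ⇒ ion charge 1−.
One 1+ cation balances one 1− anion.

[Al(C2O4)(py)2][Re(bipy)I4]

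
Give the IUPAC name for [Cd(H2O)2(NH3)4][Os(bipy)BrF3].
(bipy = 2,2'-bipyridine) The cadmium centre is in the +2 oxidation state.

tetraamminediaquacadmium(II) (2,2'-bipyridine)bromotrifluoroosmate(II)

Both ions are complex: the cation is named first with the plain metal name, the anion second with the -ate form; each ion's ligands are alphabetised independently.
Cd is given as +2; the cation's ligand charges sum to 0, so the complex cation is 2+.
A 1:1 salt means the anion carries the equal and opposite charge, 2−.
Anion: ligand charges sum to -4; for the ion to be 2−, Os = +2.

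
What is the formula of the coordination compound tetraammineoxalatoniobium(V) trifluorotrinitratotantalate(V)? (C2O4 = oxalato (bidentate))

[Nb(C2O4)(NH3)4][TaF3(NO3)3]3

Cation [Nb…]: ligand charges -2, Nb(V) ⇒ ion charge 3+.
Anion [Ta…]: ligand charges -6, Ta(V) ⇒ ion charge 1−.
One 3+ cation requires 3 of the 1− anion.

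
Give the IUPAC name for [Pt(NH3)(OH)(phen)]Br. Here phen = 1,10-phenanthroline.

The 1 bromide counter-ion carries a total charge of -1, so each complex ion is 1+.
Ligand charges: 1×hydroxo (-1 each), 1×ammine (neutral), 1×1,10-phenanthroline (neutral); total -1. So Pt + (-1) = 1+, giving Pt = +2.
Ligands are named alphabetically: ammine before hydroxo before phenanthroline.

amminehydroxo(1,10-phenanthroline)platinum(II) bromide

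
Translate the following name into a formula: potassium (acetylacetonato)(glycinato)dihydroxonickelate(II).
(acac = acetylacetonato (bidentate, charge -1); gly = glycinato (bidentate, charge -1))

K2[Ni(acac)(gly)(OH)2]

Ligands: 1 acetylacetonato (acac, -1), 1 glycinato (gly, -1), 2 hydroxo (OH, -1). Ligand charge sum = -4.
With Ni in oxidation state +2, the complex ion is [Ni...]^2−.
Charge balance with potassium (+1) requires 1 complex ion per 2 potassium.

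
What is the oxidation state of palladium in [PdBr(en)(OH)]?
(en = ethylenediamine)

+2

No counter-ion: the bracketed complex is neutral.
Ligand charges: 1×Br = -1; 1×OH = -1; 1×en neutral; sum -2.
Pd + (-2) = 0 ⇒ Pd is +2.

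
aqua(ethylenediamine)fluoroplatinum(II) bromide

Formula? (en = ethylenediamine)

Ligands: 1 aqua (H2O, neutral), 1 fluoro (F, -1), 1 ethylenediamine (en, neutral). Ligand charge sum = -1.
With Pt in oxidation state +2, the complex ion is [Pt...]^1+.
Charge balance with bromide (-1) requires 1 complex ion per 1 bromide.

[Pt(en)F(H2O)]Br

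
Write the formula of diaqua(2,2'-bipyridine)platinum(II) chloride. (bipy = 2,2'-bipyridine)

Ligands: 2 aqua (H2O, neutral), 1 2,2'-bipyridine (bipy, neutral). Ligand charge sum = 0.
With Pt in oxidation state +2, the complex ion is [Pt...]^2+.
Charge balance with chloride (-1) requires 1 complex ion per 2 chloride.

[Pt(bipy)(H2O)2]Cl2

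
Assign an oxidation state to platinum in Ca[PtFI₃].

1 calcium outside the brackets (+2 each) → the complex ion is 2−.
Ligand charges: 3×I = -3; 1×F = -1; sum -4.
Pt + (-4) = 2− ⇒ Pt is +2.

+2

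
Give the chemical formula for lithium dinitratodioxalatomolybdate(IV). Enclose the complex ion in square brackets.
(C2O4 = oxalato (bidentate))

Ligands: 2 nitrato (NO3, -1), 2 oxalato (C2O4, -2). Ligand charge sum = -6.
Charge balance with lithium (+1) requires 1 complex ion per 2 lithium.

Li2[Mo(C2O4)2(NO3)2]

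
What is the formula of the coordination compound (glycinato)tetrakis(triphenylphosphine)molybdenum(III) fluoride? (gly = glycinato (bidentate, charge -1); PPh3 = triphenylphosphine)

[Mo(gly)(PPh3)4]F2

Ligands: 1 glycinato (gly, -1), 4 triphenylphosphine (PPh3, neutral). Ligand charge sum = -1.
With Mo in oxidation state +3, the complex ion is [Mo...]^2+.
Charge balance with fluoride (-1) requires 1 complex ion per 2 fluoride.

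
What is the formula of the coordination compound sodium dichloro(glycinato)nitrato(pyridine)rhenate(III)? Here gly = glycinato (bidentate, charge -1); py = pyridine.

Na[ReCl2(gly)(NO3)(py)]

Ligands: 1 glycinato (gly, -1), 2 chloro (Cl, -1), 1 pyridine (py, neutral), 1 nitrato (NO3, -1). Ligand charge sum = -4.
Charge balance with sodium (+1) requires 1 complex ion per 1 sodium.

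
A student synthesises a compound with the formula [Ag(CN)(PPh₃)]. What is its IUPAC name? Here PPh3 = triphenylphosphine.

cyano(triphenylphosphine)silver(I)

There is no counter-ion, so the complex is neutral overall.
Ligand charges: 1×cyano (-1 each), 1×triphenylphosphine (neutral); total -1. So Ag + (-1) = 0, giving Ag = +1.
Ligands are named alphabetically: cyano before triphenylphosphine.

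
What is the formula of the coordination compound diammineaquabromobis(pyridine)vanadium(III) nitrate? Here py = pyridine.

Ligands: 1 aqua (H2O, neutral), 2 ammine (NH3, neutral), 1 bromo (Br, -1), 2 pyridine (py, neutral). Ligand charge sum = -1.
With V in oxidation state +3, the complex ion is [V...]^2+.
Charge balance with nitrate (-1) requires 1 complex ion per 2 nitrate.

[VBr(H2O)(NH3)2(py)2](NO3)2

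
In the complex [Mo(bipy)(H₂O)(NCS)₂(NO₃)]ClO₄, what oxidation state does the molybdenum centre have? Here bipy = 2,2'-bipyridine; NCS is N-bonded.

1 perchlorate outside the brackets (-1 each) → the complex ion is 1+.
Ligand charges: 1×bipy neutral; 1×H2O neutral; 1×NO3 = -1; 2×NCS = -2; sum -3.
Mo + (-3) = 1+ ⇒ Mo is +4.

+4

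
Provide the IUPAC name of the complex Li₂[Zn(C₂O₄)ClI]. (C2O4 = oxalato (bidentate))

The 2 lithium counter-ions carry a total charge of +2, so each complex ion is 2−.
Ligand charges: 1×iodo (-1 each), 1×chloro (-1 each), 1×oxalato (-2 each); total -4. So Zn + (-4) = 2−, giving Zn = +2.
The complex ion is anionic, so zinc takes the -ate form zincate(II).

lithium chloroiodooxalatozincate(II)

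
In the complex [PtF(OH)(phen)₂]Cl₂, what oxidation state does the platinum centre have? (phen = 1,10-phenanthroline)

+4

2 chloride outside the brackets (-1 each) → the complex ion is 2+.
Ligand charges: 1×OH = -1; 2×phen neutral; 1×F = -1; sum -2.
Pt + (-2) = 2+ ⇒ Pt is +4.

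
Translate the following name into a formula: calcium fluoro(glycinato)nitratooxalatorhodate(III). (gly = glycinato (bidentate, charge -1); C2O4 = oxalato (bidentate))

Ca[Rh(C2O4)F(gly)(NO3)]

Ligands: 1 glycinato (gly, -1), 1 nitrato (NO3, -1), 1 fluoro (F, -1), 1 oxalato (C2O4, -2). Ligand charge sum = -5.
Charge balance with calcium (+2) requires 1 complex ion per 1 calcium.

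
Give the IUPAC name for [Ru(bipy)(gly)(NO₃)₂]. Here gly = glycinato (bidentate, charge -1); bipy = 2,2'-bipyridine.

(2,2'-bipyridine)(glycinato)dinitratoruthenium(III)

There is no counter-ion, so the complex is neutral overall.
Ligand charges: 1×glycinato (-1 each), 1×2,2'-bipyridine (neutral), 2×nitrato (-1 each); total -3. So Ru + (-3) = 0, giving Ru = +3.
Ligands are named alphabetically: bipyridine before glycinato before nitrato.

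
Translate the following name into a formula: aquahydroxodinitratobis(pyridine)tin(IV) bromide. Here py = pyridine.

[Sn(H2O)(NO3)2(OH)(py)2]Br

Ligands: 2 nitrato (NO3, -1), 1 hydroxo (OH, -1), 1 aqua (H2O, neutral), 2 pyridine (py, neutral). Ligand charge sum = -3.
Charge balance with bromide (-1) requires 1 complex ion per 1 bromide.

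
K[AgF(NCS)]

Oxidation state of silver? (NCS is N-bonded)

1 potassium outside the brackets (+1 each) → the complex ion is 1−.
Ligand charges: 1×F = -1; 1×NCS = -1; sum -2.
Ag + (-2) = 1− ⇒ Ag is +1.

+1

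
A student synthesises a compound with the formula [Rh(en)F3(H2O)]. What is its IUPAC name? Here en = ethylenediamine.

There is no counter-ion, so the complex is neutral overall.
Ligand charges: 1×aqua (neutral), 1×ethylenediamine (neutral), 3×fluoro (-1 each); total -3. So Rh + (-3) = 0, giving Rh = +3.
Ligands are named alphabetically: aqua before ethylenediamine before fluoro.

aqua(ethylenediamine)trifluororhodium(III)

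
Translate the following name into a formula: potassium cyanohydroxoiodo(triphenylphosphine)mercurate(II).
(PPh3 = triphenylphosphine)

K[Hg(CN)I(OH)(PPh3)]

Ligands: 1 cyano (CN, -1), 1 hydroxo (OH, -1), 1 iodo (I, -1), 1 triphenylphosphine (PPh3, neutral). Ligand charge sum = -3.
Charge balance with potassium (+1) requires 1 complex ion per 1 potassium.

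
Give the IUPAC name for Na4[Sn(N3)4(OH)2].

The 4 sodium counter-ions carry a total charge of +4, so each complex ion is 4−.
Ligand charges: 4×azido (-1 each), 2×hydroxo (-1 each); total -6. So Sn + (-6) = 4−, giving Sn = +2.
Ligands are named alphabetically: azido before hydroxo.
The complex ion is anionic, so tin takes the -ate form stannate(II).

sodium tetraazidodihydroxostannate(II)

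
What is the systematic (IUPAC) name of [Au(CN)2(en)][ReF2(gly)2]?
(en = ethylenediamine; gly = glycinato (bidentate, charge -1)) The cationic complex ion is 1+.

Both ions are complex: the cation is named first with the plain metal name, the anion second with the -ate form; each ion's ligands are alphabetised independently.
The complex cation is given as 1+; its ligand charges sum to -2, so Au = +3.
A 1:1 salt means the anion carries the equal and opposite charge, 1−.
Anion: ligand charges sum to -4; for the ion to be 1−, Re = +3.

dicyano(ethylenediamine)gold(III) difluorobis(glycinato)rhenate(III)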